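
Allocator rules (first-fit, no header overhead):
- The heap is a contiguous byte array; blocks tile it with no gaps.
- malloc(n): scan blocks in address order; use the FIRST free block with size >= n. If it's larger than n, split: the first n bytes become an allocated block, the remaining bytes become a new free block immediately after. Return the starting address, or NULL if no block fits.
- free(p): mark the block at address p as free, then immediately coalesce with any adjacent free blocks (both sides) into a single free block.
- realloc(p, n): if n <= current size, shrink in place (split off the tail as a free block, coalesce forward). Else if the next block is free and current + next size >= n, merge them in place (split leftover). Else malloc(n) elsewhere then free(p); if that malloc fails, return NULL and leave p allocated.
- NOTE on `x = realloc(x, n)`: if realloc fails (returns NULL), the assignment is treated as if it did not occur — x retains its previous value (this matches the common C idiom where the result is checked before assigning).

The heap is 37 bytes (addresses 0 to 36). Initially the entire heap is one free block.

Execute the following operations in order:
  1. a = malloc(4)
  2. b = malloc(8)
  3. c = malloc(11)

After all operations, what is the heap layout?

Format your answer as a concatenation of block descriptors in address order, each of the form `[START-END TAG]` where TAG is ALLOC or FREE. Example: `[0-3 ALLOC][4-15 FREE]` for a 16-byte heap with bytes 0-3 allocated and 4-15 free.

Answer: [0-3 ALLOC][4-11 ALLOC][12-22 ALLOC][23-36 FREE]

Derivation:
Op 1: a = malloc(4) -> a = 0; heap: [0-3 ALLOC][4-36 FREE]
Op 2: b = malloc(8) -> b = 4; heap: [0-3 ALLOC][4-11 ALLOC][12-36 FREE]
Op 3: c = malloc(11) -> c = 12; heap: [0-3 ALLOC][4-11 ALLOC][12-22 ALLOC][23-36 FREE]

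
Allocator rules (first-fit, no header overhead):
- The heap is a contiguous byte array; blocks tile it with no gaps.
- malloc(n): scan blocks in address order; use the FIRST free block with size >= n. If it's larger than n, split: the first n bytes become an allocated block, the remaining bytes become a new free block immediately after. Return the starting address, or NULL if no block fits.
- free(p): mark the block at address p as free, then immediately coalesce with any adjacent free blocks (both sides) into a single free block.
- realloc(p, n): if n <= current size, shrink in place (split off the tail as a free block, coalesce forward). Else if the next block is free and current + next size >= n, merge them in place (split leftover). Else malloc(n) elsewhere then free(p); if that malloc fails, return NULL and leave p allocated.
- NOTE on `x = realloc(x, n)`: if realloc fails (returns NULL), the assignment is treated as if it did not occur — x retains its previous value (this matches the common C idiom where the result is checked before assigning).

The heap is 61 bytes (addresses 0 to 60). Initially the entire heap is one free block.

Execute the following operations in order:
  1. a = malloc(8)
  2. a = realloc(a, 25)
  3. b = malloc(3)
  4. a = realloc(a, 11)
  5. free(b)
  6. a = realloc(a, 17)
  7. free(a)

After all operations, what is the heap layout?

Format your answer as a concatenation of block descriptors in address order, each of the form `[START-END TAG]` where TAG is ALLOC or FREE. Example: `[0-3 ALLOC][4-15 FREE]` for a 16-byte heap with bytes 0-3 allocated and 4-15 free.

Answer: [0-60 FREE]

Derivation:
Op 1: a = malloc(8) -> a = 0; heap: [0-7 ALLOC][8-60 FREE]
Op 2: a = realloc(a, 25) -> a = 0; heap: [0-24 ALLOC][25-60 FREE]
Op 3: b = malloc(3) -> b = 25; heap: [0-24 ALLOC][25-27 ALLOC][28-60 FREE]
Op 4: a = realloc(a, 11) -> a = 0; heap: [0-10 ALLOC][11-24 FREE][25-27 ALLOC][28-60 FREE]
Op 5: free(b) -> (freed b); heap: [0-10 ALLOC][11-60 FREE]
Op 6: a = realloc(a, 17) -> a = 0; heap: [0-16 ALLOC][17-60 FREE]
Op 7: free(a) -> (freed a); heap: [0-60 FREE]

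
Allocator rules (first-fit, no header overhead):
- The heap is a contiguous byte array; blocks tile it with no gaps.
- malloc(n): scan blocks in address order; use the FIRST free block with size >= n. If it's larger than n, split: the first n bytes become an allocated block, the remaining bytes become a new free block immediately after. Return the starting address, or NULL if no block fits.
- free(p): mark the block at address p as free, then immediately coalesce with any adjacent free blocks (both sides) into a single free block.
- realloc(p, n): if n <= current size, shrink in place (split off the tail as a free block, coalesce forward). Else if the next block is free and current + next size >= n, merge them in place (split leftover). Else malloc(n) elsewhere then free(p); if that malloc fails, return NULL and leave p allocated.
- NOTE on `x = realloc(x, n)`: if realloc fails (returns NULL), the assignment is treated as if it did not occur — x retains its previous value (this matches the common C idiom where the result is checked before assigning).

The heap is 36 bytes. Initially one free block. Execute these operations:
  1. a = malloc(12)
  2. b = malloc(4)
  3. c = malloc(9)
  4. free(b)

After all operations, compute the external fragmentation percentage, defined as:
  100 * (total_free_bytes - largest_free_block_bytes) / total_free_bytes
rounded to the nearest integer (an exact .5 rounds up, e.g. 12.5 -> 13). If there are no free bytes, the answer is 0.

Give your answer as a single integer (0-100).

Op 1: a = malloc(12) -> a = 0; heap: [0-11 ALLOC][12-35 FREE]
Op 2: b = malloc(4) -> b = 12; heap: [0-11 ALLOC][12-15 ALLOC][16-35 FREE]
Op 3: c = malloc(9) -> c = 16; heap: [0-11 ALLOC][12-15 ALLOC][16-24 ALLOC][25-35 FREE]
Op 4: free(b) -> (freed b); heap: [0-11 ALLOC][12-15 FREE][16-24 ALLOC][25-35 FREE]
Free blocks: [4 11] total_free=15 largest=11 -> 100*(15-11)/15 = 400/15 ≈ 26.667 -> rounds to 27

Answer: 27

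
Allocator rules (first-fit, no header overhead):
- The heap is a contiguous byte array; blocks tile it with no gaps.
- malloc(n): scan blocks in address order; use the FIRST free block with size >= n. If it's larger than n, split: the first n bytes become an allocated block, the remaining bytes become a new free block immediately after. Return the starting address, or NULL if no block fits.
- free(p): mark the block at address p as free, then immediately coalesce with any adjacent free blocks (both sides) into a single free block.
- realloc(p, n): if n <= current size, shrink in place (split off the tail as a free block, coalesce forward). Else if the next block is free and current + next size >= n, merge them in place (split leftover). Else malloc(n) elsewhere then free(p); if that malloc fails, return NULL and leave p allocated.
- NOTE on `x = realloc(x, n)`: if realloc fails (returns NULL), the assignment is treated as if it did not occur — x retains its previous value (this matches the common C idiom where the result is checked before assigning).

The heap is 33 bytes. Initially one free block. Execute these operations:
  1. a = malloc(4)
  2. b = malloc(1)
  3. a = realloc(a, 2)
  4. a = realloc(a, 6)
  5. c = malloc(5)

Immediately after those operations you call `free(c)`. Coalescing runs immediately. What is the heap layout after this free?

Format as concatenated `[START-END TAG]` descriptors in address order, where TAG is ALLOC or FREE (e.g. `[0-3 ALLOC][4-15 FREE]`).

Answer: [0-3 FREE][4-4 ALLOC][5-10 ALLOC][11-32 FREE]

Derivation:
Op 1: a = malloc(4) -> a = 0; heap: [0-3 ALLOC][4-32 FREE]
Op 2: b = malloc(1) -> b = 4; heap: [0-3 ALLOC][4-4 ALLOC][5-32 FREE]
Op 3: a = realloc(a, 2) -> a = 0; heap: [0-1 ALLOC][2-3 FREE][4-4 ALLOC][5-32 FREE]
Op 4: a = realloc(a, 6) -> a = 5; heap: [0-3 FREE][4-4 ALLOC][5-10 ALLOC][11-32 FREE]
Op 5: c = malloc(5) -> c = 11; heap: [0-3 FREE][4-4 ALLOC][5-10 ALLOC][11-15 ALLOC][16-32 FREE]
free(c): c = 11 -> block [11-15 ALLOC]; mark free, coalesce with adjacent free neighbors -> [0-3 FREE][4-4 ALLOC][5-10 ALLOC][11-32 FREE]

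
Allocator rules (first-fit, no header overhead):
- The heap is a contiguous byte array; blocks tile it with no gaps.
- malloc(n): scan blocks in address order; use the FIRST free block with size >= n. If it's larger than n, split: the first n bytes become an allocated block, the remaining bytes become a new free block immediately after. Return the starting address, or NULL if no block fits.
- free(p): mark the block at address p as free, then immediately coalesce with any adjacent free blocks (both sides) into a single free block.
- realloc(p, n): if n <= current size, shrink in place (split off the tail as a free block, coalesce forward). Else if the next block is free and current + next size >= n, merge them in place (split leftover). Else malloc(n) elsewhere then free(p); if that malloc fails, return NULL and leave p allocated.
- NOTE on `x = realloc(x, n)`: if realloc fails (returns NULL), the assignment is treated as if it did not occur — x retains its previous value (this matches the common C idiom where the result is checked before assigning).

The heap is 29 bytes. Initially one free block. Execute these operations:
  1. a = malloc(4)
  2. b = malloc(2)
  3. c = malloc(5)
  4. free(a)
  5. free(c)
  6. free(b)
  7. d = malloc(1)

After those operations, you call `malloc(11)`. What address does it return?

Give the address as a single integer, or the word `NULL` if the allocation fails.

Op 1: a = malloc(4) -> a = 0; heap: [0-3 ALLOC][4-28 FREE]
Op 2: b = malloc(2) -> b = 4; heap: [0-3 ALLOC][4-5 ALLOC][6-28 FREE]
Op 3: c = malloc(5) -> c = 6; heap: [0-3 ALLOC][4-5 ALLOC][6-10 ALLOC][11-28 FREE]
Op 4: free(a) -> (freed a); heap: [0-3 FREE][4-5 ALLOC][6-10 ALLOC][11-28 FREE]
Op 5: free(c) -> (freed c); heap: [0-3 FREE][4-5 ALLOC][6-28 FREE]
Op 6: free(b) -> (freed b); heap: [0-28 FREE]
Op 7: d = malloc(1) -> d = 0; heap: [0-0 ALLOC][1-28 FREE]
malloc(11): first-fit scan over [0-0 ALLOC][1-28 FREE] -> 1

Answer: 1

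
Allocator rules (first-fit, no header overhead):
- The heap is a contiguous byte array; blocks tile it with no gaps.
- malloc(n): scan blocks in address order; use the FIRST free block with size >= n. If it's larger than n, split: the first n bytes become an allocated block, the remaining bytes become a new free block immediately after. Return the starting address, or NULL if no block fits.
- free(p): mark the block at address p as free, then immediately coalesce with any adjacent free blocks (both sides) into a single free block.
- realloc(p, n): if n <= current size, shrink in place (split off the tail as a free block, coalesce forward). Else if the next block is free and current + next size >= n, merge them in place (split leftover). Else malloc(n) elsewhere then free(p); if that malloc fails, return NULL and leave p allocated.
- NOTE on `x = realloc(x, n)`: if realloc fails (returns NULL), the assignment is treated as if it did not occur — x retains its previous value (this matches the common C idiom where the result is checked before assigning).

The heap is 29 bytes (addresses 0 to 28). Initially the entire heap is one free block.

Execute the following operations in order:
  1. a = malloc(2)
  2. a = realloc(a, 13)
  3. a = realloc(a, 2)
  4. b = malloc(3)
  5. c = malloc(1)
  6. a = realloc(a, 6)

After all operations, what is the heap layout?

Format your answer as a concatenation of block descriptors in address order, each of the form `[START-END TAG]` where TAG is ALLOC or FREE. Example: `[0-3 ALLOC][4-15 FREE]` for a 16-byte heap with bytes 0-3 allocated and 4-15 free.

Op 1: a = malloc(2) -> a = 0; heap: [0-1 ALLOC][2-28 FREE]
Op 2: a = realloc(a, 13) -> a = 0; heap: [0-12 ALLOC][13-28 FREE]
Op 3: a = realloc(a, 2) -> a = 0; heap: [0-1 ALLOC][2-28 FREE]
Op 4: b = malloc(3) -> b = 2; heap: [0-1 ALLOC][2-4 ALLOC][5-28 FREE]
Op 5: c = malloc(1) -> c = 5; heap: [0-1 ALLOC][2-4 ALLOC][5-5 ALLOC][6-28 FREE]
Op 6: a = realloc(a, 6) -> a = 6; heap: [0-1 FREE][2-4 ALLOC][5-5 ALLOC][6-11 ALLOC][12-28 FREE]

Answer: [0-1 FREE][2-4 ALLOC][5-5 ALLOC][6-11 ALLOC][12-28 FREE]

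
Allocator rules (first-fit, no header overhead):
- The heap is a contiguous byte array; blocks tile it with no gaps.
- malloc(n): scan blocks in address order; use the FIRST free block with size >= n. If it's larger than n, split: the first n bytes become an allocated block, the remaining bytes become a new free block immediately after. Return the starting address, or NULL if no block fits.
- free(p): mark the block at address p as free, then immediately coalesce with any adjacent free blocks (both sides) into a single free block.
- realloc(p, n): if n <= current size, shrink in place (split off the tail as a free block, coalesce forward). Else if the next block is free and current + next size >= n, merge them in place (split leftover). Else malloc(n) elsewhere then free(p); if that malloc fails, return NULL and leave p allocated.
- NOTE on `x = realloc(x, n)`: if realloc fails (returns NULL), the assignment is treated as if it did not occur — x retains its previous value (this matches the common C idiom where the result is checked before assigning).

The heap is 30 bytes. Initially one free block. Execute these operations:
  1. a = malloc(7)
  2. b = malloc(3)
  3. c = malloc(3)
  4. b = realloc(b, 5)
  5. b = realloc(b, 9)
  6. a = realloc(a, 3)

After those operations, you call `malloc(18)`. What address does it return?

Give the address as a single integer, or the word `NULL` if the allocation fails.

Op 1: a = malloc(7) -> a = 0; heap: [0-6 ALLOC][7-29 FREE]
Op 2: b = malloc(3) -> b = 7; heap: [0-6 ALLOC][7-9 ALLOC][10-29 FREE]
Op 3: c = malloc(3) -> c = 10; heap: [0-6 ALLOC][7-9 ALLOC][10-12 ALLOC][13-29 FREE]
Op 4: b = realloc(b, 5) -> b = 13; heap: [0-6 ALLOC][7-9 FREE][10-12 ALLOC][13-17 ALLOC][18-29 FREE]
Op 5: b = realloc(b, 9) -> b = 13; heap: [0-6 ALLOC][7-9 FREE][10-12 ALLOC][13-21 ALLOC][22-29 FREE]
Op 6: a = realloc(a, 3) -> a = 0; heap: [0-2 ALLOC][3-9 FREE][10-12 ALLOC][13-21 ALLOC][22-29 FREE]
malloc(18): first-fit scan over [0-2 ALLOC][3-9 FREE][10-12 ALLOC][13-21 ALLOC][22-29 FREE] -> NULL

Answer: NULL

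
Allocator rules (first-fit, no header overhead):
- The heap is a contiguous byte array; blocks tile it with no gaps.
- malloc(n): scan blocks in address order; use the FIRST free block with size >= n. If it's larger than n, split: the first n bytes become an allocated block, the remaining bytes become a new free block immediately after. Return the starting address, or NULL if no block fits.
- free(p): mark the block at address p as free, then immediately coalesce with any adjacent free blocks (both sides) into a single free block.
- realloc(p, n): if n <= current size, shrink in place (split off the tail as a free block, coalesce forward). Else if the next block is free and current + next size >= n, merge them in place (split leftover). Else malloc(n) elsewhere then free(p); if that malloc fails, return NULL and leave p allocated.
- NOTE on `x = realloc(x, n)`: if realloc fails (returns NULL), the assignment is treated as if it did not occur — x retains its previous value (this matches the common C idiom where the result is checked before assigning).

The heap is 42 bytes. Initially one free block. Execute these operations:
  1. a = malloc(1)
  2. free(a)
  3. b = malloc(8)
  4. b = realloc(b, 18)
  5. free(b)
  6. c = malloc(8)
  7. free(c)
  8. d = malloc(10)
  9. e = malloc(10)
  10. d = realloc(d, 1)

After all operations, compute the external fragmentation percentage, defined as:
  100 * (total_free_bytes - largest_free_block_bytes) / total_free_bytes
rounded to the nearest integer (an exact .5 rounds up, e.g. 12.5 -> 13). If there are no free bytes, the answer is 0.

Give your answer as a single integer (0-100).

Answer: 29

Derivation:
Op 1: a = malloc(1) -> a = 0; heap: [0-0 ALLOC][1-41 FREE]
Op 2: free(a) -> (freed a); heap: [0-41 FREE]
Op 3: b = malloc(8) -> b = 0; heap: [0-7 ALLOC][8-41 FREE]
Op 4: b = realloc(b, 18) -> b = 0; heap: [0-17 ALLOC][18-41 FREE]
Op 5: free(b) -> (freed b); heap: [0-41 FREE]
Op 6: c = malloc(8) -> c = 0; heap: [0-7 ALLOC][8-41 FREE]
Op 7: free(c) -> (freed c); heap: [0-41 FREE]
Op 8: d = malloc(10) -> d = 0; heap: [0-9 ALLOC][10-41 FREE]
Op 9: e = malloc(10) -> e = 10; heap: [0-9 ALLOC][10-19 ALLOC][20-41 FREE]
Op 10: d = realloc(d, 1) -> d = 0; heap: [0-0 ALLOC][1-9 FREE][10-19 ALLOC][20-41 FREE]
Free blocks: [9 22] total_free=31 largest=22 -> 100*(31-22)/31 = 900/31 ≈ 29.032 -> rounds to 29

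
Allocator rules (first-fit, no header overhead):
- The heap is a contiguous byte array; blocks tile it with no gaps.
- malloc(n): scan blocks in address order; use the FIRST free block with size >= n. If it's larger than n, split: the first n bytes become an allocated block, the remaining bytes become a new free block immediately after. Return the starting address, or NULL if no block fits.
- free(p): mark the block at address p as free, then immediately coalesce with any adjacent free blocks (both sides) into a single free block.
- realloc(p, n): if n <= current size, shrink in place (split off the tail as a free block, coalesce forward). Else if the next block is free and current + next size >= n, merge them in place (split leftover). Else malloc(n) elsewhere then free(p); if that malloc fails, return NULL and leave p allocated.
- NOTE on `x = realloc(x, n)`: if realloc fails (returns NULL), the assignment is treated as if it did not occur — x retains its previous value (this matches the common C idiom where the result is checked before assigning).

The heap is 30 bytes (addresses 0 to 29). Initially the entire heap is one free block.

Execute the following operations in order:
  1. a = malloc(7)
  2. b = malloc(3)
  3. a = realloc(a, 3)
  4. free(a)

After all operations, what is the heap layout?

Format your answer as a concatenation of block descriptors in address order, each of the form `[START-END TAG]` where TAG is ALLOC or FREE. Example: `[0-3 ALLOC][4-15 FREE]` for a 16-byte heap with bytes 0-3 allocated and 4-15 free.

Answer: [0-6 FREE][7-9 ALLOC][10-29 FREE]

Derivation:
Op 1: a = malloc(7) -> a = 0; heap: [0-6 ALLOC][7-29 FREE]
Op 2: b = malloc(3) -> b = 7; heap: [0-6 ALLOC][7-9 ALLOC][10-29 FREE]
Op 3: a = realloc(a, 3) -> a = 0; heap: [0-2 ALLOC][3-6 FREE][7-9 ALLOC][10-29 FREE]
Op 4: free(a) -> (freed a); heap: [0-6 FREE][7-9 ALLOC][10-29 FREE]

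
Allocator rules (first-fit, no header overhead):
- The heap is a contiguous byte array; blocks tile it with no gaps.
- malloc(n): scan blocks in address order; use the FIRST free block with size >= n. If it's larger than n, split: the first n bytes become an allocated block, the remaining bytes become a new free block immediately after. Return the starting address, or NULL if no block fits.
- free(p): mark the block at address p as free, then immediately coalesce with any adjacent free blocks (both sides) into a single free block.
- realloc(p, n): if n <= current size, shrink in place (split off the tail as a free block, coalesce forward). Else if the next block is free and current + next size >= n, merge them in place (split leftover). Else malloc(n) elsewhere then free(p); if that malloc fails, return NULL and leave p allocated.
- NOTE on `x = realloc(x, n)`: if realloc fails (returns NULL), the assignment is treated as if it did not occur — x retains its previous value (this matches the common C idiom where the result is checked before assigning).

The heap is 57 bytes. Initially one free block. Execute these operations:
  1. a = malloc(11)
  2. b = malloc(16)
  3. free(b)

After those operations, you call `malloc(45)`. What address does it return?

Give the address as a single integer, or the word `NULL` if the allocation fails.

Op 1: a = malloc(11) -> a = 0; heap: [0-10 ALLOC][11-56 FREE]
Op 2: b = malloc(16) -> b = 11; heap: [0-10 ALLOC][11-26 ALLOC][27-56 FREE]
Op 3: free(b) -> (freed b); heap: [0-10 ALLOC][11-56 FREE]
malloc(45): first-fit scan over [0-10 ALLOC][11-56 FREE] -> 11

Answer: 11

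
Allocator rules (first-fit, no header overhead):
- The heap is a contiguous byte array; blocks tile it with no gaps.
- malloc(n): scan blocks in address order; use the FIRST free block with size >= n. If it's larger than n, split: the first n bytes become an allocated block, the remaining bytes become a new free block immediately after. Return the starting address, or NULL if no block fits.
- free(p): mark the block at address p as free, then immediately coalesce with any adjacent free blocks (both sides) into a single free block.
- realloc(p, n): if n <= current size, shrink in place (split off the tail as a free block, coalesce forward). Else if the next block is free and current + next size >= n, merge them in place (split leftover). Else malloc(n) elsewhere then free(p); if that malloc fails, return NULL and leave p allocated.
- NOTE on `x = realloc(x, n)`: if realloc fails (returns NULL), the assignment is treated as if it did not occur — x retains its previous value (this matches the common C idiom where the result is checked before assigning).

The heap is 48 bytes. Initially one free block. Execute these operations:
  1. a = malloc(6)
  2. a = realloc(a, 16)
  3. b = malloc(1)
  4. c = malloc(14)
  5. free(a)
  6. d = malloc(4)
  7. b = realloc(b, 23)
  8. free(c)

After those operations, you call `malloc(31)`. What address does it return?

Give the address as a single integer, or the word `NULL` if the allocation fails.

Op 1: a = malloc(6) -> a = 0; heap: [0-5 ALLOC][6-47 FREE]
Op 2: a = realloc(a, 16) -> a = 0; heap: [0-15 ALLOC][16-47 FREE]
Op 3: b = malloc(1) -> b = 16; heap: [0-15 ALLOC][16-16 ALLOC][17-47 FREE]
Op 4: c = malloc(14) -> c = 17; heap: [0-15 ALLOC][16-16 ALLOC][17-30 ALLOC][31-47 FREE]
Op 5: free(a) -> (freed a); heap: [0-15 FREE][16-16 ALLOC][17-30 ALLOC][31-47 FREE]
Op 6: d = malloc(4) -> d = 0; heap: [0-3 ALLOC][4-15 FREE][16-16 ALLOC][17-30 ALLOC][31-47 FREE]
Op 7: b = realloc(b, 23) -> NULL (b unchanged); heap: [0-3 ALLOC][4-15 FREE][16-16 ALLOC][17-30 ALLOC][31-47 FREE]
Op 8: free(c) -> (freed c); heap: [0-3 ALLOC][4-15 FREE][16-16 ALLOC][17-47 FREE]
malloc(31): first-fit scan over [0-3 ALLOC][4-15 FREE][16-16 ALLOC][17-47 FREE] -> 17

Answer: 17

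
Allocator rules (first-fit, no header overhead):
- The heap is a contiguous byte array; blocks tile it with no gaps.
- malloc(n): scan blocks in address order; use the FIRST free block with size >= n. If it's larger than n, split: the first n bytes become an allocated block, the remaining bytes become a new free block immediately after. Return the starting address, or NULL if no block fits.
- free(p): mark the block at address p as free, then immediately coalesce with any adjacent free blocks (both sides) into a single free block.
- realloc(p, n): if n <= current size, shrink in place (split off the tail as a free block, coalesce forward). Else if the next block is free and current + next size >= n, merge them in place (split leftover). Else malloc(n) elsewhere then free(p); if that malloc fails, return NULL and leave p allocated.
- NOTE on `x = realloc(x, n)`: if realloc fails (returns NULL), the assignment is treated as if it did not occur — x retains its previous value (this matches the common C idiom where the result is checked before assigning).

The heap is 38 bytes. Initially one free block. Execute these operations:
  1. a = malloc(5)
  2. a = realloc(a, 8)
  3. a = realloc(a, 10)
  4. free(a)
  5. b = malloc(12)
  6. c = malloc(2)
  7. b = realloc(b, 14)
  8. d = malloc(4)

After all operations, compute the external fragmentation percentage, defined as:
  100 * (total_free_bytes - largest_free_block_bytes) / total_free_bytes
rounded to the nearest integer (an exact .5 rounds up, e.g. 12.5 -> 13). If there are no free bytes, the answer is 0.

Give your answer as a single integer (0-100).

Answer: 44

Derivation:
Op 1: a = malloc(5) -> a = 0; heap: [0-4 ALLOC][5-37 FREE]
Op 2: a = realloc(a, 8) -> a = 0; heap: [0-7 ALLOC][8-37 FREE]
Op 3: a = realloc(a, 10) -> a = 0; heap: [0-9 ALLOC][10-37 FREE]
Op 4: free(a) -> (freed a); heap: [0-37 FREE]
Op 5: b = malloc(12) -> b = 0; heap: [0-11 ALLOC][12-37 FREE]
Op 6: c = malloc(2) -> c = 12; heap: [0-11 ALLOC][12-13 ALLOC][14-37 FREE]
Op 7: b = realloc(b, 14) -> b = 14; heap: [0-11 FREE][12-13 ALLOC][14-27 ALLOC][28-37 FREE]
Op 8: d = malloc(4) -> d = 0; heap: [0-3 ALLOC][4-11 FREE][12-13 ALLOC][14-27 ALLOC][28-37 FREE]
Free blocks: [8 10] total_free=18 largest=10 -> 100*(18-10)/18 = 800/18 ≈ 44.444 -> rounds to 44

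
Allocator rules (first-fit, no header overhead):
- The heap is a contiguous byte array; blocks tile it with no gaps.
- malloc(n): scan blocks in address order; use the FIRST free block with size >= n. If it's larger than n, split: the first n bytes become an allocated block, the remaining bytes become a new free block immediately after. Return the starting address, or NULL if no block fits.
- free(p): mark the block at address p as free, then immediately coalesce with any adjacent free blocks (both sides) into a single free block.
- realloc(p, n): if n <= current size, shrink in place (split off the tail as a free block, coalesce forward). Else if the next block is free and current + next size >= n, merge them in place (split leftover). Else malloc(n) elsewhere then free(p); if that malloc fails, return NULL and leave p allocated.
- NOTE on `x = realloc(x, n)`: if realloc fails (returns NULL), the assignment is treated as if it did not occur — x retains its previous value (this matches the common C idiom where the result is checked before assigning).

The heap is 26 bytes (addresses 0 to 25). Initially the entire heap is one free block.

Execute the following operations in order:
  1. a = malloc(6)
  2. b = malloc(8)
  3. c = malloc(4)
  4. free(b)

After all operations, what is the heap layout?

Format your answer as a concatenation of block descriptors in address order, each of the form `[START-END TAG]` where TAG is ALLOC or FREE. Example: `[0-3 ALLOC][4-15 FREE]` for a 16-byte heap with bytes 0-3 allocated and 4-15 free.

Answer: [0-5 ALLOC][6-13 FREE][14-17 ALLOC][18-25 FREE]

Derivation:
Op 1: a = malloc(6) -> a = 0; heap: [0-5 ALLOC][6-25 FREE]
Op 2: b = malloc(8) -> b = 6; heap: [0-5 ALLOC][6-13 ALLOC][14-25 FREE]
Op 3: c = malloc(4) -> c = 14; heap: [0-5 ALLOC][6-13 ALLOC][14-17 ALLOC][18-25 FREE]
Op 4: free(b) -> (freed b); heap: [0-5 ALLOC][6-13 FREE][14-17 ALLOC][18-25 FREE]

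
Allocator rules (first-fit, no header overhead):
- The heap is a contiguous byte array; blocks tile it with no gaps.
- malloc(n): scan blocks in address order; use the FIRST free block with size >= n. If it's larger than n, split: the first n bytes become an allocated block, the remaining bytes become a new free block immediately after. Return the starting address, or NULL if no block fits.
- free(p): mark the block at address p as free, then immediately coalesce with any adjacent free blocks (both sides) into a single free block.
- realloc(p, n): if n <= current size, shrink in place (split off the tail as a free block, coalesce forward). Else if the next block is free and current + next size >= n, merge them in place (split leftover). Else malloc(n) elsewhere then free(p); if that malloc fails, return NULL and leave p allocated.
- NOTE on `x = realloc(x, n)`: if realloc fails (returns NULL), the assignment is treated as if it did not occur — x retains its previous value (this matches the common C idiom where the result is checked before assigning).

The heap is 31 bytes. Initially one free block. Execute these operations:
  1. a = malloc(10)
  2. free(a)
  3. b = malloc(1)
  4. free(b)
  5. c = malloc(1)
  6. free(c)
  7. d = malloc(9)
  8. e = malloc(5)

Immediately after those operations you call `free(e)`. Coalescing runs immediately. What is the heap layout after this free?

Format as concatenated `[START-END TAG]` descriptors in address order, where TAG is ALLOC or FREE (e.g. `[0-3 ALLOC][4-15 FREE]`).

Op 1: a = malloc(10) -> a = 0; heap: [0-9 ALLOC][10-30 FREE]
Op 2: free(a) -> (freed a); heap: [0-30 FREE]
Op 3: b = malloc(1) -> b = 0; heap: [0-0 ALLOC][1-30 FREE]
Op 4: free(b) -> (freed b); heap: [0-30 FREE]
Op 5: c = malloc(1) -> c = 0; heap: [0-0 ALLOC][1-30 FREE]
Op 6: free(c) -> (freed c); heap: [0-30 FREE]
Op 7: d = malloc(9) -> d = 0; heap: [0-8 ALLOC][9-30 FREE]
Op 8: e = malloc(5) -> e = 9; heap: [0-8 ALLOC][9-13 ALLOC][14-30 FREE]
free(e): e = 9 -> block [9-13 ALLOC]; mark free, coalesce with adjacent free neighbors -> [0-8 ALLOC][9-30 FREE]

Answer: [0-8 ALLOC][9-30 FREE]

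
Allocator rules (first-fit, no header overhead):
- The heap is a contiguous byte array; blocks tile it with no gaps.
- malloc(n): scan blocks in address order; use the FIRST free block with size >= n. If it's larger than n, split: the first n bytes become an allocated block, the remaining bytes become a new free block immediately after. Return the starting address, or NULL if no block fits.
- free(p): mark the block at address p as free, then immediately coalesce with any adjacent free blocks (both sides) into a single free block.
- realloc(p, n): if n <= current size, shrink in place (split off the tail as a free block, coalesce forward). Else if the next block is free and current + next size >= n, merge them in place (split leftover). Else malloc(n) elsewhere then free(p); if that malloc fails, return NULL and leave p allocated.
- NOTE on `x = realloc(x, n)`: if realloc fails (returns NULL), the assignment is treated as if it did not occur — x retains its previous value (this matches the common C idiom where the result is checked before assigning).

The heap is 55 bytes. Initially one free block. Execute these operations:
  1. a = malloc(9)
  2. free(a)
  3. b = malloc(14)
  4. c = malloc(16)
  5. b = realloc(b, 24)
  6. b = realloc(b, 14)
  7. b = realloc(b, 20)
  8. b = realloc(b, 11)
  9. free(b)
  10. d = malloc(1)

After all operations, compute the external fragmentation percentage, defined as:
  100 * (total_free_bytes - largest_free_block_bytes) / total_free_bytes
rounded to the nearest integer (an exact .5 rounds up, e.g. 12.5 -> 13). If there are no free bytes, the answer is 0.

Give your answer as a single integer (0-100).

Answer: 34

Derivation:
Op 1: a = malloc(9) -> a = 0; heap: [0-8 ALLOC][9-54 FREE]
Op 2: free(a) -> (freed a); heap: [0-54 FREE]
Op 3: b = malloc(14) -> b = 0; heap: [0-13 ALLOC][14-54 FREE]
Op 4: c = malloc(16) -> c = 14; heap: [0-13 ALLOC][14-29 ALLOC][30-54 FREE]
Op 5: b = realloc(b, 24) -> b = 30; heap: [0-13 FREE][14-29 ALLOC][30-53 ALLOC][54-54 FREE]
Op 6: b = realloc(b, 14) -> b = 30; heap: [0-13 FREE][14-29 ALLOC][30-43 ALLOC][44-54 FREE]
Op 7: b = realloc(b, 20) -> b = 30; heap: [0-13 FREE][14-29 ALLOC][30-49 ALLOC][50-54 FREE]
Op 8: b = realloc(b, 11) -> b = 30; heap: [0-13 FREE][14-29 ALLOC][30-40 ALLOC][41-54 FREE]
Op 9: free(b) -> (freed b); heap: [0-13 FREE][14-29 ALLOC][30-54 FREE]
Op 10: d = malloc(1) -> d = 0; heap: [0-0 ALLOC][1-13 FREE][14-29 ALLOC][30-54 FREE]
Free blocks: [13 25] total_free=38 largest=25 -> 100*(38-25)/38 = 1300/38 ≈ 34.211 -> rounds to 34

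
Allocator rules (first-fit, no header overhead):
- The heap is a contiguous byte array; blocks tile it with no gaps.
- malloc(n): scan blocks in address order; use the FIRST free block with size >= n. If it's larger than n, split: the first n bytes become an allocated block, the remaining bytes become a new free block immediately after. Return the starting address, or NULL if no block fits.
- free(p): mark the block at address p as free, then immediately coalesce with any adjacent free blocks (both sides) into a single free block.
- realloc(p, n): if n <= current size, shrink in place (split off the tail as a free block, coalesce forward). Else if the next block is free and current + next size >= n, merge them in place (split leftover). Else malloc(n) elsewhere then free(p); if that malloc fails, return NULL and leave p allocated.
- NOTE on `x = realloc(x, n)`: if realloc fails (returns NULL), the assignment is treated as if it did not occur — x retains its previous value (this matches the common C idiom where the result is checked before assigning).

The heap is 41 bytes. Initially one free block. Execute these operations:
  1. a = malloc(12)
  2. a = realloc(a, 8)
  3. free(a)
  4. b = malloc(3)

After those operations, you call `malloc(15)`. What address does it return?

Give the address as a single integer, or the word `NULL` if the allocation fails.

Op 1: a = malloc(12) -> a = 0; heap: [0-11 ALLOC][12-40 FREE]
Op 2: a = realloc(a, 8) -> a = 0; heap: [0-7 ALLOC][8-40 FREE]
Op 3: free(a) -> (freed a); heap: [0-40 FREE]
Op 4: b = malloc(3) -> b = 0; heap: [0-2 ALLOC][3-40 FREE]
malloc(15): first-fit scan over [0-2 ALLOC][3-40 FREE] -> 3

Answer: 3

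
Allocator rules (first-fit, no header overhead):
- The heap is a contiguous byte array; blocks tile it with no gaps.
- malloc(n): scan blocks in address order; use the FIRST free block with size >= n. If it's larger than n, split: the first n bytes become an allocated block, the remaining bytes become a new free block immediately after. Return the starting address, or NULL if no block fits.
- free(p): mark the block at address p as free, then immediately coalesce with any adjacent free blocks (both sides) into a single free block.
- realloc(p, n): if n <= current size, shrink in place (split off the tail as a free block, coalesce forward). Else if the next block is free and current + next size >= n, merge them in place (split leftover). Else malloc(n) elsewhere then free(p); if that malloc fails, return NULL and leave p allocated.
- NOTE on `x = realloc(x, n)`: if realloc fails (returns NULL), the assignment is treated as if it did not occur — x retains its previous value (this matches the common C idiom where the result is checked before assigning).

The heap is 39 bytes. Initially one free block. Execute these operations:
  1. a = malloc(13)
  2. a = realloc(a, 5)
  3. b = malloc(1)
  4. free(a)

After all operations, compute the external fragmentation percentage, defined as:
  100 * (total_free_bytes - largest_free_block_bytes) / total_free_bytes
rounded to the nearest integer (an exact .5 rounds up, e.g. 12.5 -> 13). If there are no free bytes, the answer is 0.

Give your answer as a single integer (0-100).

Op 1: a = malloc(13) -> a = 0; heap: [0-12 ALLOC][13-38 FREE]
Op 2: a = realloc(a, 5) -> a = 0; heap: [0-4 ALLOC][5-38 FREE]
Op 3: b = malloc(1) -> b = 5; heap: [0-4 ALLOC][5-5 ALLOC][6-38 FREE]
Op 4: free(a) -> (freed a); heap: [0-4 FREE][5-5 ALLOC][6-38 FREE]
Free blocks: [5 33] total_free=38 largest=33 -> 100*(38-33)/38 = 500/38 ≈ 13.158 -> rounds to 13

Answer: 13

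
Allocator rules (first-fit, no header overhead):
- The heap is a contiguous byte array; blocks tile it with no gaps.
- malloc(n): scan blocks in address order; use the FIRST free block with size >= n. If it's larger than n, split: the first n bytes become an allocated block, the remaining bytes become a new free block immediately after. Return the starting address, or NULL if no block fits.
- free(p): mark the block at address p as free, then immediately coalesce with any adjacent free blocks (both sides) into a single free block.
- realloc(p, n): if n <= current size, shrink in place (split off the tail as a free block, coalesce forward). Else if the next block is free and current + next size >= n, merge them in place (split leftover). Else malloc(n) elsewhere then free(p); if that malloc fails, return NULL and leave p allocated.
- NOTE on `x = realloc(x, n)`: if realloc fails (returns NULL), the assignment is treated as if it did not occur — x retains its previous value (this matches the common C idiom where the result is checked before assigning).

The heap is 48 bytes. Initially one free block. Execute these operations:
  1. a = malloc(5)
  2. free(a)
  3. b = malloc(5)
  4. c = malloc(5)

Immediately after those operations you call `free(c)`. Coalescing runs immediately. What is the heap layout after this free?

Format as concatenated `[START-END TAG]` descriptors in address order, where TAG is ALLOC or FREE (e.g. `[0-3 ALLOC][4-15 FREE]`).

Op 1: a = malloc(5) -> a = 0; heap: [0-4 ALLOC][5-47 FREE]
Op 2: free(a) -> (freed a); heap: [0-47 FREE]
Op 3: b = malloc(5) -> b = 0; heap: [0-4 ALLOC][5-47 FREE]
Op 4: c = malloc(5) -> c = 5; heap: [0-4 ALLOC][5-9 ALLOC][10-47 FREE]
free(c): c = 5 -> block [5-9 ALLOC]; mark free, coalesce with adjacent free neighbors -> [0-4 ALLOC][5-47 FREE]

Answer: [0-4 ALLOC][5-47 FREE]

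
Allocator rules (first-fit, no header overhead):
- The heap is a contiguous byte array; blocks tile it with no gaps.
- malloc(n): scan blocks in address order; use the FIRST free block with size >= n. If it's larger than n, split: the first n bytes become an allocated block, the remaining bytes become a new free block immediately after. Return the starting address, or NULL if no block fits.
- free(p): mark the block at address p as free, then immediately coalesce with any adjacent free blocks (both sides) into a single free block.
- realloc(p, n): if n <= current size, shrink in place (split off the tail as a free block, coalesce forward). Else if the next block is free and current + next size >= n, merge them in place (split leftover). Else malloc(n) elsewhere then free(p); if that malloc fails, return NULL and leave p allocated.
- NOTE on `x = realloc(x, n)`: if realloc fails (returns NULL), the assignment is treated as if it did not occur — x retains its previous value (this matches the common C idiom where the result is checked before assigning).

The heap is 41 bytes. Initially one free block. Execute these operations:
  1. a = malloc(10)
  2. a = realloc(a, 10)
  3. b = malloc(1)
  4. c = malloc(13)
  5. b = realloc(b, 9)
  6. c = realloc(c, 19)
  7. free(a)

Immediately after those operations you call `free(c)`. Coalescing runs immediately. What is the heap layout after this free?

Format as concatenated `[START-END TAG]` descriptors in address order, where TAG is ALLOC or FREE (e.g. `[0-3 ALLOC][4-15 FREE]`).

Op 1: a = malloc(10) -> a = 0; heap: [0-9 ALLOC][10-40 FREE]
Op 2: a = realloc(a, 10) -> a = 0; heap: [0-9 ALLOC][10-40 FREE]
Op 3: b = malloc(1) -> b = 10; heap: [0-9 ALLOC][10-10 ALLOC][11-40 FREE]
Op 4: c = malloc(13) -> c = 11; heap: [0-9 ALLOC][10-10 ALLOC][11-23 ALLOC][24-40 FREE]
Op 5: b = realloc(b, 9) -> b = 24; heap: [0-9 ALLOC][10-10 FREE][11-23 ALLOC][24-32 ALLOC][33-40 FREE]
Op 6: c = realloc(c, 19) -> NULL (c unchanged); heap: [0-9 ALLOC][10-10 FREE][11-23 ALLOC][24-32 ALLOC][33-40 FREE]
Op 7: free(a) -> (freed a); heap: [0-10 FREE][11-23 ALLOC][24-32 ALLOC][33-40 FREE]
free(c): c = 11 -> block [11-23 ALLOC]; mark free, coalesce with adjacent free neighbors -> [0-23 FREE][24-32 ALLOC][33-40 FREE]

Answer: [0-23 FREE][24-32 ALLOC][33-40 FREE]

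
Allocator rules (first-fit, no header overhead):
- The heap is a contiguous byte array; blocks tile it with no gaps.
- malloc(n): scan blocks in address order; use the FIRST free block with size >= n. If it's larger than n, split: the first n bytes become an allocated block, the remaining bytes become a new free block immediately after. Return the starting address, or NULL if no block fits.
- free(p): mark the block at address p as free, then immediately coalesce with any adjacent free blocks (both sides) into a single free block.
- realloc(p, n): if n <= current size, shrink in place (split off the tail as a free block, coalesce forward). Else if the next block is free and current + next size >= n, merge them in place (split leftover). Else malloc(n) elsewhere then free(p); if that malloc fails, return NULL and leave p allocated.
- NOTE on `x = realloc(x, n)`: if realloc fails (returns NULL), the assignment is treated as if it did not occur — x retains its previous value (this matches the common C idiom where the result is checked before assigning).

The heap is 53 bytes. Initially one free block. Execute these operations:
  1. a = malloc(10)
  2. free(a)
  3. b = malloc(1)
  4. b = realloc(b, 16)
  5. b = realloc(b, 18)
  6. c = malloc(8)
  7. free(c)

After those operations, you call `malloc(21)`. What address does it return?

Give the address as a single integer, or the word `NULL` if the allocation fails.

Answer: 18

Derivation:
Op 1: a = malloc(10) -> a = 0; heap: [0-9 ALLOC][10-52 FREE]
Op 2: free(a) -> (freed a); heap: [0-52 FREE]
Op 3: b = malloc(1) -> b = 0; heap: [0-0 ALLOC][1-52 FREE]
Op 4: b = realloc(b, 16) -> b = 0; heap: [0-15 ALLOC][16-52 FREE]
Op 5: b = realloc(b, 18) -> b = 0; heap: [0-17 ALLOC][18-52 FREE]
Op 6: c = malloc(8) -> c = 18; heap: [0-17 ALLOC][18-25 ALLOC][26-52 FREE]
Op 7: free(c) -> (freed c); heap: [0-17 ALLOC][18-52 FREE]
malloc(21): first-fit scan over [0-17 ALLOC][18-52 FREE] -> 18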